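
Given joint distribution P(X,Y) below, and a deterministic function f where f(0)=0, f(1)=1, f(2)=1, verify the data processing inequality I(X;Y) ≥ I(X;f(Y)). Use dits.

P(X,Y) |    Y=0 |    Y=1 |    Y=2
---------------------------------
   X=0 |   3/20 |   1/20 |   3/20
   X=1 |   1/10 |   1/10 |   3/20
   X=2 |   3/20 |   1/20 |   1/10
I(X;Y) = 0.0097, I(X;f(Y)) = 0.0072, inequality holds: 0.0097 ≥ 0.0072

Data Processing Inequality: For any Markov chain X → Y → Z, we have I(X;Y) ≥ I(X;Z).

Here Z = f(Y) is a deterministic function of Y, forming X → Y → Z.

Original I(X;Y) = 0.0097 dits

After applying f:
P(X,Z) where Z=f(Y):
- P(X,Z=0) = P(X,Y=0)
- P(X,Z=1) = P(X,Y=1) + P(X,Y=2)

I(X;Z) = I(X;f(Y)) = 0.0072 dits

Verification: 0.0097 ≥ 0.0072 ✓

Information cannot be created by processing; the function f can only lose information about X.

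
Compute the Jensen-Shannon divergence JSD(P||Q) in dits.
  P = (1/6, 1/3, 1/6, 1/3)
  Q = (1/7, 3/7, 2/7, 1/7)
0.0134 dits

Jensen-Shannon divergence is:
JSD(P||Q) = 0.5 × D_KL(P||M) + 0.5 × D_KL(Q||M)
where M = 0.5 × (P + Q) is the mixture distribution.

M = 0.5 × (1/6, 1/3, 1/6, 1/3) + 0.5 × (1/7, 3/7, 2/7, 1/7) = (0.154762, 8/21, 0.22619, 5/21)

D_KL(P||M) = 0.0126 dits
D_KL(Q||M) = 0.0143 dits

JSD(P||Q) = 0.5 × 0.0126 + 0.5 × 0.0143 = 0.0134 dits

Unlike KL divergence, JSD is symmetric and bounded: 0 ≤ JSD ≤ log(2).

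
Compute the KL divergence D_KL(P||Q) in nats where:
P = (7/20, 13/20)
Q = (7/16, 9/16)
0.0159 nats

KL divergence: D_KL(P||Q) = Σ p(x) log(p(x)/q(x))

Computing term by term:
  x=0: 7/20 × log_e[(7/20)/(7/16)] = 7/20 × -0.2231 = -0.0781
  x=1: 13/20 × log_e[(13/20)/(9/16)] = 13/20 × 0.1446 = 0.0940

D_KL(P||Q) = 0.0159 nats

Note: KL divergence is always non-negative and equals 0 iff P = Q.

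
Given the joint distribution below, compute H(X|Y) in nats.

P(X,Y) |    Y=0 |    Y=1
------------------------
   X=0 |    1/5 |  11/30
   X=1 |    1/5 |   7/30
0.6782 nats

Using the chain rule: H(X|Y) = H(X,Y) - H(Y)

First, compute H(X,Y) = 1.3512 nats

Marginal P(Y) = (2/5, 3/5)
H(Y) = 0.6730 nats

H(X|Y) = H(X,Y) - H(Y) = 1.3512 - 0.6730 = 0.6782 nats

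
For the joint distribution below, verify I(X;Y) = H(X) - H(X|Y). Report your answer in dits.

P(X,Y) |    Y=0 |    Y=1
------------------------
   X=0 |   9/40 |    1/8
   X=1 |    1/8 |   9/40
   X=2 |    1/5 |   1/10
I(X;Y) = 0.0178 dits

Mutual information has multiple equivalent forms:
- I(X;Y) = H(X) - H(X|Y)
- I(X;Y) = H(Y) - H(Y|X)
- I(X;Y) = H(X) + H(Y) - H(X,Y)

Computing all quantities:
H(X) = 0.4760, H(Y) = 0.2989, H(X,Y) = 0.7571
H(X|Y) = 0.4582, H(Y|X) = 0.2811

Verification:
H(X) - H(X|Y) = 0.4760 - 0.4582 = 0.0178
H(Y) - H(Y|X) = 0.2989 - 0.2811 = 0.0178
H(X) + H(Y) - H(X,Y) = 0.4760 + 0.2989 - 0.7571 = 0.0178

All forms give I(X;Y) = 0.0178 dits. ✓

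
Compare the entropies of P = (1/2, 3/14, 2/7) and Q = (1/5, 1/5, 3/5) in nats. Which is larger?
P

Computing entropies in nats:
H(P) = 1.0346
H(Q) = 0.9503

Distribution P has higher entropy.

Intuition: The distribution closer to uniform (more spread out) has higher entropy.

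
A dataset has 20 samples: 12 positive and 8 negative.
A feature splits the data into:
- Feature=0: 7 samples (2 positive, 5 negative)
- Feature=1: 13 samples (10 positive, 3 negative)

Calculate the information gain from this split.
0.1623 bits

Information Gain = H(Y) - H(Y|Feature)

Before split:
P(positive) = 12/20 = 0.6000
H(Y) = 0.9710 bits

After split:
Feature=0: H = 0.8631 bits (weight = 7/20)
Feature=1: H = 0.7793 bits (weight = 13/20)
H(Y|Feature) = (7/20)×0.8631 + (13/20)×0.7793 = 0.8087 bits

Information Gain = 0.9710 - 0.8087 = 0.1623 bits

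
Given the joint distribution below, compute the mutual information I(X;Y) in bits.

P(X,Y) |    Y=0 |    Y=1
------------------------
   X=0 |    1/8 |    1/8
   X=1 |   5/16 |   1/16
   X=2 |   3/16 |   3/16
0.0857 bits

Mutual information: I(X;Y) = H(X) + H(Y) - H(X,Y)

Marginals:
P(X) = (1/4, 3/8, 3/8), H(X) = 1.5613 bits
P(Y) = (5/8, 3/8), H(Y) = 0.9544 bits

Joint entropy: H(X,Y) = 2.4300 bits

I(X;Y) = 1.5613 + 0.9544 - 2.4300 = 0.0857 bits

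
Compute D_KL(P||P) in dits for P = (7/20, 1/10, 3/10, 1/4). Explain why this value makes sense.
0.0000 dits

KL divergence satisfies the Gibbs inequality: D_KL(P||Q) ≥ 0 for all distributions P, Q.

D_KL(P||Q) = Σ p(x) log(p(x)/q(x))
Each term is p(x) × log_10(p(x)/p(x)) = p(x) × log_10(1) = 0, so the sum is 0.
D_KL(P||Q) = 0.0000 dits

When P = Q, the KL divergence is exactly 0, as there is no 'divergence' between identical distributions.

This non-negativity is a fundamental property: relative entropy cannot be negative because it measures how different Q is from P.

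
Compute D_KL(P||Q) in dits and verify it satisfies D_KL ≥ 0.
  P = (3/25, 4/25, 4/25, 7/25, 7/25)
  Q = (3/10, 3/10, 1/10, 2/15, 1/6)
0.0945 dits

KL divergence satisfies the Gibbs inequality: D_KL(P||Q) ≥ 0 for all distributions P, Q.

D_KL(P||Q) = Σ p(x) log(p(x)/q(x))
Term by term:
  x=0: 3/25 × log_10[(3/25)/(3/10)] = -0.0478
  x=1: 4/25 × log_10[(4/25)/(3/10)] = -0.0437
  x=2: 4/25 × log_10[(4/25)/(1/10)] = 0.0327
  x=3: 7/25 × log_10[(7/25)/(2/15)] = 0.0902
  x=4: 7/25 × log_10[(7/25)/(1/6)] = 0.0631
D_KL(P||Q) = 0.0945 dits

D_KL(P||Q) = 0.0945 ≥ 0 ✓

This non-negativity is a fundamental property: relative entropy cannot be negative because it measures how different Q is from P.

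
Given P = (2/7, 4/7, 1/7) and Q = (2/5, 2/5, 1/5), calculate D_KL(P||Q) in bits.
0.0860 bits

KL divergence: D_KL(P||Q) = Σ p(x) log(p(x)/q(x))

Computing term by term:
  x=0: 2/7 × log_2[(2/7)/(2/5)] = 2/7 × -0.4854 = -0.1387
  x=1: 4/7 × log_2[(4/7)/(2/5)] = 4/7 × 0.5146 = 0.2940
  x=2: 1/7 × log_2[(1/7)/(1/5)] = 1/7 × -0.4854 = -0.0693

D_KL(P||Q) = 0.0860 bits

Note: KL divergence is always non-negative and equals 0 iff P = Q.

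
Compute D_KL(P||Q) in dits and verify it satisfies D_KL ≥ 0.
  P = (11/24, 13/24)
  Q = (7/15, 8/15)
0.0001 dits

KL divergence satisfies the Gibbs inequality: D_KL(P||Q) ≥ 0 for all distributions P, Q.

D_KL(P||Q) = Σ p(x) log(p(x)/q(x))
Term by term:
  x=0: 11/24 × log_10[(11/24)/(7/15)] = -0.0036
  x=1: 13/24 × log_10[(13/24)/(8/15)] = 0.0036
D_KL(P||Q) = 0.0001 dits

D_KL(P||Q) = 0.0001 ≥ 0 ✓

This non-negativity is a fundamental property: relative entropy cannot be negative because it measures how different Q is from P.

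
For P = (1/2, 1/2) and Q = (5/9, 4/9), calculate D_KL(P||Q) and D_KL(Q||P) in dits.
D_KL(P||Q) = 0.0027, D_KL(Q||P) = 0.0027

KL divergence is not symmetric: D_KL(P||Q) ≠ D_KL(Q||P) in general.

D_KL(P||Q) = 0.0027 dits
D_KL(Q||P) = 0.0027 dits

In this case they happen to be equal (to 4 decimal places).

This asymmetry is why KL divergence is not a true distance metric.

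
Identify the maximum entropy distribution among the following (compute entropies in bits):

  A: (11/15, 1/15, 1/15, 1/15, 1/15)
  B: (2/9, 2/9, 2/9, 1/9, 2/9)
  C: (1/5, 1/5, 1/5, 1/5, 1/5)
C

For a discrete distribution over n outcomes, entropy is maximized by the uniform distribution.

Computing entropies:
H(A) = 1.3700 bits
H(B) = 2.2810 bits
H(C) = 2.3219 bits

The uniform distribution (where all probabilities equal 1/5) achieves the maximum entropy of log_2(5) = 2.3219 bits.

Distribution C has the highest entropy.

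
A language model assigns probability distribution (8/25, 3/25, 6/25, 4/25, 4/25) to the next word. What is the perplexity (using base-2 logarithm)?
4.7020

Perplexity is 2^H (or exp(H) for natural log).

First, H = -Σ p log p = 2.2333 bits
Perplexity = 2^2.2333 = 4.7020

Interpretation: The model's uncertainty is equivalent to choosing uniformly among 4.7 options.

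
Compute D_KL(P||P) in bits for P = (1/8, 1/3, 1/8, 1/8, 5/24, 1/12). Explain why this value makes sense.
0.0000 bits

KL divergence satisfies the Gibbs inequality: D_KL(P||Q) ≥ 0 for all distributions P, Q.

D_KL(P||Q) = Σ p(x) log(p(x)/q(x))
Each term is p(x) × log_2(p(x)/p(x)) = p(x) × log_2(1) = 0, so the sum is 0.
D_KL(P||Q) = 0.0000 bits

When P = Q, the KL divergence is exactly 0, as there is no 'divergence' between identical distributions.

This non-negativity is a fundamental property: relative entropy cannot be negative because it measures how different Q is from P.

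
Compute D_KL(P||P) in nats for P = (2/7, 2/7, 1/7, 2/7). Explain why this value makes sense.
0.0000 nats

KL divergence satisfies the Gibbs inequality: D_KL(P||Q) ≥ 0 for all distributions P, Q.

D_KL(P||Q) = Σ p(x) log(p(x)/q(x))
Each term is p(x) × log_e(p(x)/p(x)) = p(x) × log_e(1) = 0, so the sum is 0.
D_KL(P||Q) = 0.0000 nats

When P = Q, the KL divergence is exactly 0, as there is no 'divergence' between identical distributions.

This non-negativity is a fundamental property: relative entropy cannot be negative because it measures how different Q is from P.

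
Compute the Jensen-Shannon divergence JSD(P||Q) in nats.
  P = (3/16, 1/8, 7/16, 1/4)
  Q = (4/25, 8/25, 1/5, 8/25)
0.0475 nats

Jensen-Shannon divergence is:
JSD(P||Q) = 0.5 × D_KL(P||M) + 0.5 × D_KL(Q||M)
where M = 0.5 × (P + Q) is the mixture distribution.

M = 0.5 × (3/16, 1/8, 7/16, 1/4) + 0.5 × (4/25, 8/25, 1/5, 8/25) = (0.17375, 0.2225, 0.31875, 0.285)

D_KL(P||M) = 0.0480 nats
D_KL(Q||M) = 0.0469 nats

JSD(P||Q) = 0.5 × 0.0480 + 0.5 × 0.0469 = 0.0475 nats

Unlike KL divergence, JSD is symmetric and bounded: 0 ≤ JSD ≤ log(2).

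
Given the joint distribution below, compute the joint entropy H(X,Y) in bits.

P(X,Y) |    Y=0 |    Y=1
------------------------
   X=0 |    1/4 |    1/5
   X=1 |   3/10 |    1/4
1.9855 bits

Joint entropy is H(X,Y) = -Σ_{x,y} p(x,y) log p(x,y).

Summing over all non-zero entries:
H(X,Y) = -[1/4·log_2(1/4) + 1/5·log_2(1/5) + 3/10·log_2(3/10) + 1/4·log_2(1/4)]
H(X,Y) = 1.9855 bits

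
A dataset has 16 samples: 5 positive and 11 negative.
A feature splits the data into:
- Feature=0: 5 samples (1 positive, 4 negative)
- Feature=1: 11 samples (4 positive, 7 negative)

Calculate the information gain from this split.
0.0203 bits

Information Gain = H(Y) - H(Y|Feature)

Before split:
P(positive) = 5/16 = 0.3125
H(Y) = 0.8960 bits

After split:
Feature=0: H = 0.7219 bits (weight = 5/16)
Feature=1: H = 0.9457 bits (weight = 11/16)
H(Y|Feature) = (5/16)×0.7219 + (11/16)×0.9457 = 0.8757 bits

Information Gain = 0.8960 - 0.8757 = 0.0203 bits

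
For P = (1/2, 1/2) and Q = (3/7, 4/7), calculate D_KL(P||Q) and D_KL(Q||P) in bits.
D_KL(P||Q) = 0.0149, D_KL(Q||P) = 0.0148

KL divergence is not symmetric: D_KL(P||Q) ≠ D_KL(Q||P) in general.

D_KL(P||Q) = 0.0149 bits
D_KL(Q||P) = 0.0148 bits

No, they are not equal!

This asymmetry is why KL divergence is not a true distance metric.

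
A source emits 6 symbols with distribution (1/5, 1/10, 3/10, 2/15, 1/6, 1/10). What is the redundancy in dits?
0.0351 dits

Redundancy measures how far a source is from maximum entropy:
R = H_max - H(X)

Maximum entropy for 6 symbols: H_max = log_10(6) = 0.7782 dits
Actual entropy: H(X) = 0.7430 dits
Redundancy: R = 0.7782 - 0.7430 = 0.0351 dits

This redundancy represents potential for compression: the source could be compressed by 0.0351 dits per symbol.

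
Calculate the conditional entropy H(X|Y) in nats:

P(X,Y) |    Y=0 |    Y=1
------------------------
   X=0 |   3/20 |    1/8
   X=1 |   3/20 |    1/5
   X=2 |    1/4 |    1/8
1.0693 nats

Using the chain rule: H(X|Y) = H(X,Y) - H(Y)

First, compute H(X,Y) = 1.7575 nats

Marginal P(Y) = (11/20, 9/20)
H(Y) = 0.6881 nats

H(X|Y) = H(X,Y) - H(Y) = 1.7575 - 0.6881 = 1.0693 nats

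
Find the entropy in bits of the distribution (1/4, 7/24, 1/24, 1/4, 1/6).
2.1403 bits

Shannon entropy is H(X) = -Σ p(x) log p(x).

For P = (1/4, 7/24, 1/24, 1/4, 1/6):
H = -1/4 × log_2(1/4) -7/24 × log_2(7/24) -1/24 × log_2(1/24) -1/4 × log_2(1/4) -1/6 × log_2(1/6)
H = 2.1403 bits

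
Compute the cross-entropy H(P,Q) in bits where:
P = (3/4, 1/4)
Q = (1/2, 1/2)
1.0000 bits

Cross-entropy: H(P,Q) = -Σ p(x) log q(x)

Alternatively: H(P,Q) = H(P) + D_KL(P||Q)
H(P) = 0.8113 bits
D_KL(P||Q) = 0.1887 bits

H(P,Q) = 0.8113 + 0.1887 = 1.0000 bits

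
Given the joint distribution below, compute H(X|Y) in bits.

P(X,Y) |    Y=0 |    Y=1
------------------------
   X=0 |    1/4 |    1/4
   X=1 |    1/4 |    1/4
1.0000 bits

Using the chain rule: H(X|Y) = H(X,Y) - H(Y)

First, compute H(X,Y) = 2.0000 bits

Marginal P(Y) = (1/2, 1/2)
H(Y) = 1.0000 bits

H(X|Y) = H(X,Y) - H(Y) = 2.0000 - 1.0000 = 1.0000 bits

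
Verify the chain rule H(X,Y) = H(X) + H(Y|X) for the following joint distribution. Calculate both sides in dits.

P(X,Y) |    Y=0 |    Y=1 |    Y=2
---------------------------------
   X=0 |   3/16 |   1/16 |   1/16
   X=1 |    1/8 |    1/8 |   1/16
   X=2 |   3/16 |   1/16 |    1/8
H(X,Y) = 0.9123, H(X) = 0.4755, H(Y|X) = 0.4369 (all in dits)

Chain rule: H(X,Y) = H(X) + H(Y|X)

Left side — joint entropy directly:
H(X,Y) = -Σ p(x,y) log p(x,y) = 0.9123 dits

Right side — compute H(Y|X) from the conditional distributions:
P(X) = (5/16, 5/16, 3/8), so H(X) = 0.4755 dits
H(Y|X) = Σ_x P(X=x) · H(Y|X=x):
  P(Y|X=0) = (3/5, 1/5, 1/5), H(Y|X=0) = 0.4127, weight P(X=0) = 5/16
  P(Y|X=1) = (2/5, 2/5, 1/5), H(Y|X=1) = 0.4581, weight P(X=1) = 5/16
  P(Y|X=2) = (1/2, 1/6, 1/3), H(Y|X=2) = 0.4392, weight P(X=2) = 3/8
H(Y|X) = 0.4369 dits

H(X) + H(Y|X) = 0.4755 + 0.4369 = 0.9123 dits

Both sides equal 0.9123 dits. ✓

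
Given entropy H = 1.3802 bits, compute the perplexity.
2.6030

Perplexity is 2^H (or exp(H) for natural log).

H = 1.3802 bits
Perplexity = 2^1.3802 = 2.6030

Interpretation: The model's uncertainty is equivalent to choosing uniformly among 2.6 options.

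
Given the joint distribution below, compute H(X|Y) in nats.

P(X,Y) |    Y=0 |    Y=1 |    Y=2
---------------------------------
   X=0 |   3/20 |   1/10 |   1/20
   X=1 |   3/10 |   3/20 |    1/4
0.5899 nats

Using the chain rule: H(X|Y) = H(X,Y) - H(Y)

First, compute H(X,Y) = 1.6569 nats

Marginal P(Y) = (9/20, 1/4, 3/10)
H(Y) = 1.0671 nats

H(X|Y) = H(X,Y) - H(Y) = 1.6569 - 1.0671 = 0.5899 nats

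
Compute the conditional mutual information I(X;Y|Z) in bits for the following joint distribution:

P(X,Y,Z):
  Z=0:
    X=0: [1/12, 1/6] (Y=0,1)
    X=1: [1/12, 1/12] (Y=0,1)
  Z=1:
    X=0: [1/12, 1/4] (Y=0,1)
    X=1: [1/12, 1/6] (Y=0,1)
0.0118 bits

Conditional mutual information: I(X;Y|Z) = H(X|Z) + H(Y|Z) - H(X,Y|Z)

H(Z) = 0.9799
H(X,Z) = 1.9591 → H(X|Z) = 0.9793
H(Y,Z) = 1.8879 → H(Y|Z) = 0.9080
H(X,Y,Z) = 2.8554 → H(X,Y|Z) = 1.8755

I(X;Y|Z) = 0.9793 + 0.9080 - 1.8755 = 0.0118 bits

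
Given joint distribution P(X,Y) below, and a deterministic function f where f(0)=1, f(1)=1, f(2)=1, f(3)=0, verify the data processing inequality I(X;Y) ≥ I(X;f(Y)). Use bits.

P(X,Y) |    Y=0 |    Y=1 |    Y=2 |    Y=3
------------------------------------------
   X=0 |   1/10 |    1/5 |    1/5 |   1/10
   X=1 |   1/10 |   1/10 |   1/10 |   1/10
I(X;Y) = 0.0200, I(X;f(Y)) = 0.0074, inequality holds: 0.0200 ≥ 0.0074

Data Processing Inequality: For any Markov chain X → Y → Z, we have I(X;Y) ≥ I(X;Z).

Here Z = f(Y) is a deterministic function of Y, forming X → Y → Z.

Original I(X;Y) = 0.0200 bits

After applying f:
P(X,Z) where Z=f(Y):
- P(X,Z=0) = P(X,Y=3)
- P(X,Z=1) = P(X,Y=0) + P(X,Y=1) + P(X,Y=2)

I(X;Z) = I(X;f(Y)) = 0.0074 bits

Verification: 0.0200 ≥ 0.0074 ✓

Information cannot be created by processing; the function f can only lose information about X.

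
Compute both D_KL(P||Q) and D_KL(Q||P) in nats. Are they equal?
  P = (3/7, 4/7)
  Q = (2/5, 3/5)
D_KL(P||Q) = 0.0017, D_KL(Q||P) = 0.0017

KL divergence is not symmetric: D_KL(P||Q) ≠ D_KL(Q||P) in general.

D_KL(P||Q) = 0.0017 nats
D_KL(Q||P) = 0.0017 nats

In this case they happen to be equal (to 4 decimal places).

This asymmetry is why KL divergence is not a true distance metric.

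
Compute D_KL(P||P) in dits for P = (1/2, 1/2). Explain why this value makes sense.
0.0000 dits

KL divergence satisfies the Gibbs inequality: D_KL(P||Q) ≥ 0 for all distributions P, Q.

D_KL(P||Q) = Σ p(x) log(p(x)/q(x))
Each term is p(x) × log_10(p(x)/p(x)) = p(x) × log_10(1) = 0, so the sum is 0.
D_KL(P||Q) = 0.0000 dits

When P = Q, the KL divergence is exactly 0, as there is no 'divergence' between identical distributions.

This non-negativity is a fundamental property: relative entropy cannot be negative because it measures how different Q is from P.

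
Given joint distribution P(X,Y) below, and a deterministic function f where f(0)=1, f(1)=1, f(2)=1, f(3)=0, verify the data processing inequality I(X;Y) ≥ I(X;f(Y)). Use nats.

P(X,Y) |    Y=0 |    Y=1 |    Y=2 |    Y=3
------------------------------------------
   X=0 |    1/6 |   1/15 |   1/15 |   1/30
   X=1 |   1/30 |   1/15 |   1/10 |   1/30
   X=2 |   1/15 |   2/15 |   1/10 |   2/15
I(X;Y) = 0.0887, I(X;f(Y)) = 0.0289, inequality holds: 0.0887 ≥ 0.0289

Data Processing Inequality: For any Markov chain X → Y → Z, we have I(X;Y) ≥ I(X;Z).

Here Z = f(Y) is a deterministic function of Y, forming X → Y → Z.

Original I(X;Y) = 0.0887 nats

After applying f:
P(X,Z) where Z=f(Y):
- P(X,Z=0) = P(X,Y=3)
- P(X,Z=1) = P(X,Y=0) + P(X,Y=1) + P(X,Y=2)

I(X;Z) = I(X;f(Y)) = 0.0289 nats

Verification: 0.0887 ≥ 0.0289 ✓

Information cannot be created by processing; the function f can only lose information about X.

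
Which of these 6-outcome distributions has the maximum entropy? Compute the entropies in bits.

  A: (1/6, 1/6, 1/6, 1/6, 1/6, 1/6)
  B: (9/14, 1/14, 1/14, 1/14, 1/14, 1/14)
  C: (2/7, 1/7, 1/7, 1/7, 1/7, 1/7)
A

For a discrete distribution over n outcomes, entropy is maximized by the uniform distribution.

Computing entropies:
H(A) = 2.5850 bits
H(B) = 1.7695 bits
H(C) = 2.5216 bits

The uniform distribution (where all probabilities equal 1/6) achieves the maximum entropy of log_2(6) = 2.5850 bits.

Distribution A has the highest entropy.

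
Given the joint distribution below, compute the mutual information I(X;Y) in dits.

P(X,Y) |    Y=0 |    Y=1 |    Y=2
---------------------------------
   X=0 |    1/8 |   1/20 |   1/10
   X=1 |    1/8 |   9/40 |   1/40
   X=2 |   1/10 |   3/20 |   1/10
0.0365 dits

Mutual information: I(X;Y) = H(X) + H(Y) - H(X,Y)

Marginals:
P(X) = (11/40, 3/8, 7/20), H(X) = 0.4735 dits
P(Y) = (7/20, 17/40, 9/40), H(Y) = 0.4633 dits

Joint entropy: H(X,Y) = 0.9002 dits

I(X;Y) = 0.4735 + 0.4633 - 0.9002 = 0.0365 dits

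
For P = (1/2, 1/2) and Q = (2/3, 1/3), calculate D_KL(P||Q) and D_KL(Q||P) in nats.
D_KL(P||Q) = 0.0589, D_KL(Q||P) = 0.0566

KL divergence is not symmetric: D_KL(P||Q) ≠ D_KL(Q||P) in general.

D_KL(P||Q) = 0.0589 nats
D_KL(Q||P) = 0.0566 nats

No, they are not equal!

This asymmetry is why KL divergence is not a true distance metric.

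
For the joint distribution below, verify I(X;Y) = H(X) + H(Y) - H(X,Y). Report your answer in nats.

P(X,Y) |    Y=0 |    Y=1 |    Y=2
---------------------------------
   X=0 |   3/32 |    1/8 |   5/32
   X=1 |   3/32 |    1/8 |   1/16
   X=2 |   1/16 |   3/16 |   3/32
I(X;Y) = 0.0273 nats

Mutual information has multiple equivalent forms:
- I(X;Y) = H(X) - H(X|Y)
- I(X;Y) = H(Y) - H(Y|X)
- I(X;Y) = H(X) + H(Y) - H(X,Y)

Computing all quantities:
H(X) = 1.0916, H(Y) = 1.0717, H(X,Y) = 2.1361
H(X|Y) = 1.0644, H(Y|X) = 1.0445

Verification:
H(X) - H(X|Y) = 1.0916 - 1.0644 = 0.0273
H(Y) - H(Y|X) = 1.0717 - 1.0445 = 0.0273
H(X) + H(Y) - H(X,Y) = 1.0916 + 1.0717 - 2.1361 = 0.0273

All forms give I(X;Y) = 0.0273 nats. ✓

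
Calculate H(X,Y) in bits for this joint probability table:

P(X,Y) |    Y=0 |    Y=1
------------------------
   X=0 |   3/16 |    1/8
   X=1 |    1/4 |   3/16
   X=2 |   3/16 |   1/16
2.4835 bits

Joint entropy is H(X,Y) = -Σ_{x,y} p(x,y) log p(x,y).

Summing over all non-zero entries:
H(X,Y) = -[3/16·log_2(3/16) + 1/8·log_2(1/8) + 1/4·log_2(1/4) + 3/16·log_2(3/16) + 3/16·log_2(3/16) + 1/16·log_2(1/16)]
H(X,Y) = 2.4835 bits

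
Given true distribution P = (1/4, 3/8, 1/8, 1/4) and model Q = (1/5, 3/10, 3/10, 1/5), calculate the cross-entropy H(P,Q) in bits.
2.0294 bits

Cross-entropy: H(P,Q) = -Σ p(x) log q(x)

Alternatively: H(P,Q) = H(P) + D_KL(P||Q)
H(P) = 1.9056 bits
D_KL(P||Q) = 0.1238 bits

H(P,Q) = 1.9056 + 0.1238 = 2.0294 bits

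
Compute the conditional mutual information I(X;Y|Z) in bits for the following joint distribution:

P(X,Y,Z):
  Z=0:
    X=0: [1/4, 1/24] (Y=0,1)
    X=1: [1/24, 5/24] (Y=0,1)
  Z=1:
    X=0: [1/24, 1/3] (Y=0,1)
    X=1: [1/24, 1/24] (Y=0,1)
0.2457 bits

Conditional mutual information: I(X;Y|Z) = H(X|Z) + H(Y|Z) - H(X,Y|Z)

H(Z) = 0.9950
H(X,Z) = 1.8479 → H(X|Z) = 0.8529
H(Y,Z) = 1.8479 → H(Y|Z) = 0.8529
H(X,Y,Z) = 2.4550 → H(X,Y|Z) = 1.4600

I(X;Y|Z) = 0.8529 + 0.8529 - 1.4600 = 0.2457 bits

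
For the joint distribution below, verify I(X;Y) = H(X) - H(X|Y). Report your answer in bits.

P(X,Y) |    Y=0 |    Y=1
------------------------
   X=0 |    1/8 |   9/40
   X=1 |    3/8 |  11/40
I(X;Y) = 0.0320 bits

Mutual information has multiple equivalent forms:
- I(X;Y) = H(X) - H(X|Y)
- I(X;Y) = H(Y) - H(Y|X)
- I(X;Y) = H(X) + H(Y) - H(X,Y)

Computing all quantities:
H(X) = 0.9341, H(Y) = 1.0000, H(X,Y) = 1.9020
H(X|Y) = 0.9020, H(Y|X) = 0.9680

Verification:
H(X) - H(X|Y) = 0.9341 - 0.9020 = 0.0320
H(Y) - H(Y|X) = 1.0000 - 0.9680 = 0.0320
H(X) + H(Y) - H(X,Y) = 0.9341 + 1.0000 - 1.9020 = 0.0320

All forms give I(X;Y) = 0.0320 bits. ✓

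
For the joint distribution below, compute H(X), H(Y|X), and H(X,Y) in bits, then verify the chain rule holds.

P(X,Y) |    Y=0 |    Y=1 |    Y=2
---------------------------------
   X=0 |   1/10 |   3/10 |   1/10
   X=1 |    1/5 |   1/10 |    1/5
H(X,Y) = 2.4464, H(X) = 1.0000, H(Y|X) = 1.4464 (all in bits)

Chain rule: H(X,Y) = H(X) + H(Y|X)

Left side — joint entropy directly:
H(X,Y) = -Σ p(x,y) log p(x,y) = 2.4464 bits

Right side — compute H(Y|X) from the conditional distributions:
P(X) = (1/2, 1/2), so H(X) = 1.0000 bits
H(Y|X) = Σ_x P(X=x) · H(Y|X=x):
  P(Y|X=0) = (1/5, 3/5, 1/5), H(Y|X=0) = 1.3710, weight P(X=0) = 1/2
  P(Y|X=1) = (2/5, 1/5, 2/5), H(Y|X=1) = 1.5219, weight P(X=1) = 1/2
H(Y|X) = 1.4464 bits

H(X) + H(Y|X) = 1.0000 + 1.4464 = 2.4464 bits

Both sides equal 2.4464 bits. ✓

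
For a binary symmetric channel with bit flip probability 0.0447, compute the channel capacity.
0.7366 bits

For a binary symmetric channel (BSC) with error probability p:
Capacity C = 1 - H(p) bits per symbol

where H(p) = -p log₂(p) - (1-p) log₂(1-p) is the binary entropy function.

H(0.0447) = 0.2634 bits
C = 1 - 0.2634 = 0.7366 bits per symbol

This means we can reliably transmit up to 0.7366 bits of information per channel use.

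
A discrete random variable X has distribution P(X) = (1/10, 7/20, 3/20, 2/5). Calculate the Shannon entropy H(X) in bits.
1.8016 bits

Shannon entropy is H(X) = -Σ p(x) log p(x).

For P = (1/10, 7/20, 3/20, 2/5):
H = -1/10 × log_2(1/10) -7/20 × log_2(7/20) -3/20 × log_2(3/20) -2/5 × log_2(2/5)
H = 1.8016 bits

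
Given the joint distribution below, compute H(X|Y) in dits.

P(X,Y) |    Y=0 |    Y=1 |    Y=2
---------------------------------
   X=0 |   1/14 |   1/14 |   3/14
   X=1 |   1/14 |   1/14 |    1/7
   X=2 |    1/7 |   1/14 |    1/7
0.4656 dits

Using the chain rule: H(X|Y) = H(X,Y) - H(Y)

First, compute H(X,Y) = 0.9149 dits

Marginal P(Y) = (2/7, 3/14, 1/2)
H(Y) = 0.4493 dits

H(X|Y) = H(X,Y) - H(Y) = 0.9149 - 0.4493 = 0.4656 dits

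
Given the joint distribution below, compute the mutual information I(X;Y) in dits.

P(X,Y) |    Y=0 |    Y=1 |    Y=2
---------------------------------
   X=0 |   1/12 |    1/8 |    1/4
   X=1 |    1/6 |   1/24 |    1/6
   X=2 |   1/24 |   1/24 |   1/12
0.0181 dits

Mutual information: I(X;Y) = H(X) + H(Y) - H(X,Y)

Marginals:
P(X) = (11/24, 3/8, 1/6), H(X) = 0.4447 dits
P(Y) = (7/24, 5/24, 1/2), H(Y) = 0.4485 dits

Joint entropy: H(X,Y) = 0.8752 dits

I(X;Y) = 0.4447 + 0.4485 - 0.8752 = 0.0181 dits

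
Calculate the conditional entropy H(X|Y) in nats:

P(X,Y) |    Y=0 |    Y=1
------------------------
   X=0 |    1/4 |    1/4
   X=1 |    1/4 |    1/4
0.6931 nats

Using the chain rule: H(X|Y) = H(X,Y) - H(Y)

First, compute H(X,Y) = 1.3863 nats

Marginal P(Y) = (1/2, 1/2)
H(Y) = 0.6931 nats

H(X|Y) = H(X,Y) - H(Y) = 1.3863 - 0.6931 = 0.6931 nats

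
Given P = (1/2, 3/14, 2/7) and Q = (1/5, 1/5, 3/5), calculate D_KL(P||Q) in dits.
0.1133 dits

KL divergence: D_KL(P||Q) = Σ p(x) log(p(x)/q(x))

Computing term by term:
  x=0: 1/2 × log_10[(1/2)/(1/5)] = 1/2 × 0.3979 = 0.1990
  x=1: 3/14 × log_10[(3/14)/(1/5)] = 3/14 × 0.0300 = 0.0064
  x=2: 2/7 × log_10[(2/7)/(3/5)] = 2/7 × -0.3222 = -0.0921

D_KL(P||Q) = 0.1133 dits

Note: KL divergence is always non-negative and equals 0 iff P = Q.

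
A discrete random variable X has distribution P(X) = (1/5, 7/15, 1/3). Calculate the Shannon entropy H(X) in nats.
1.0438 nats

Shannon entropy is H(X) = -Σ p(x) log p(x).

For P = (1/5, 7/15, 1/3):
H = -1/5 × log_e(1/5) -7/15 × log_e(7/15) -1/3 × log_e(1/3)
H = 1.0438 nats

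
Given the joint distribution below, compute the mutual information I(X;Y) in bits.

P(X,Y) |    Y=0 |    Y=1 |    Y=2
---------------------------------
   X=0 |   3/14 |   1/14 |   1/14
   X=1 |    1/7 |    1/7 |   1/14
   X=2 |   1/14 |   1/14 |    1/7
0.0949 bits

Mutual information: I(X;Y) = H(X) + H(Y) - H(X,Y)

Marginals:
P(X) = (5/14, 5/14, 2/7), H(X) = 1.5774 bits
P(Y) = (3/7, 2/7, 2/7), H(Y) = 1.5567 bits

Joint entropy: H(X,Y) = 3.0391 bits

I(X;Y) = 1.5774 + 1.5567 - 3.0391 = 0.0949 bits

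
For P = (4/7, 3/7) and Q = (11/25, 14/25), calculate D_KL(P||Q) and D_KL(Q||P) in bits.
D_KL(P||Q) = 0.0501, D_KL(Q||P) = 0.0502

KL divergence is not symmetric: D_KL(P||Q) ≠ D_KL(Q||P) in general.

D_KL(P||Q) = 0.0501 bits
D_KL(Q||P) = 0.0502 bits

No, they are not equal!

This asymmetry is why KL divergence is not a true distance metric.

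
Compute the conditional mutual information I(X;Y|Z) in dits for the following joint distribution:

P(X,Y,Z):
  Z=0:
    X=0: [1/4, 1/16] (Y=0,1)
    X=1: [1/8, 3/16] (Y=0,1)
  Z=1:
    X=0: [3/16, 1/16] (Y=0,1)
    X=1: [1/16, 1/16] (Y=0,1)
0.0284 dits

Conditional mutual information: I(X;Y|Z) = H(X|Z) + H(Y|Z) - H(X,Y|Z)

H(Z) = 0.2873
H(X,Z) = 0.5791 → H(X|Z) = 0.2918
H(Y,Z) = 0.5737 → H(Y|Z) = 0.2863
H(X,Y,Z) = 0.8371 → H(X,Y|Z) = 0.5497

I(X;Y|Z) = 0.2918 + 0.2863 - 0.5497 = 0.0284 dits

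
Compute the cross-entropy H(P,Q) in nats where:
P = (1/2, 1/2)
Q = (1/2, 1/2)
0.6931 nats

Cross-entropy: H(P,Q) = -Σ p(x) log q(x)

Alternatively: H(P,Q) = H(P) + D_KL(P||Q)
H(P) = 0.6931 nats
D_KL(P||Q) = 0.0000 nats

H(P,Q) = 0.6931 + 0.0000 = 0.6931 nats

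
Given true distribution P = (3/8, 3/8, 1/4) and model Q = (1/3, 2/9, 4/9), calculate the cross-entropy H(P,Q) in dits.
0.5119 dits

Cross-entropy: H(P,Q) = -Σ p(x) log q(x)

Alternatively: H(P,Q) = H(P) + D_KL(P||Q)
H(P) = 0.4700 dits
D_KL(P||Q) = 0.0419 dits

H(P,Q) = 0.4700 + 0.0419 = 0.5119 dits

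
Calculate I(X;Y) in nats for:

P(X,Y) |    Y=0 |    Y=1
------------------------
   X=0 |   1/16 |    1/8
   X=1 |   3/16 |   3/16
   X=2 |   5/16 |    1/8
0.0443 nats

Mutual information: I(X;Y) = H(X) + H(Y) - H(X,Y)

Marginals:
P(X) = (3/16, 3/8, 7/16), H(X) = 1.0434 nats
P(Y) = (9/16, 7/16), H(Y) = 0.6853 nats

Joint entropy: H(X,Y) = 1.6844 nats

I(X;Y) = 1.0434 + 0.6853 - 1.6844 = 0.0443 nats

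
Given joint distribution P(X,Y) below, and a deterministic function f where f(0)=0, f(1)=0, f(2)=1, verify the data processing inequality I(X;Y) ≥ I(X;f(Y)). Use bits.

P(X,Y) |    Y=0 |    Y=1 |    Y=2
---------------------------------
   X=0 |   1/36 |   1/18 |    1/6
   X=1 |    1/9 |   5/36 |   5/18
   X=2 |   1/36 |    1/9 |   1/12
I(X;Y) = 0.0471, I(X;f(Y)) = 0.0294, inequality holds: 0.0471 ≥ 0.0294

Data Processing Inequality: For any Markov chain X → Y → Z, we have I(X;Y) ≥ I(X;Z).

Here Z = f(Y) is a deterministic function of Y, forming X → Y → Z.

Original I(X;Y) = 0.0471 bits

After applying f:
P(X,Z) where Z=f(Y):
- P(X,Z=0) = P(X,Y=0) + P(X,Y=1)
- P(X,Z=1) = P(X,Y=2)

I(X;Z) = I(X;f(Y)) = 0.0294 bits

Verification: 0.0471 ≥ 0.0294 ✓

Information cannot be created by processing; the function f can only lose information about X.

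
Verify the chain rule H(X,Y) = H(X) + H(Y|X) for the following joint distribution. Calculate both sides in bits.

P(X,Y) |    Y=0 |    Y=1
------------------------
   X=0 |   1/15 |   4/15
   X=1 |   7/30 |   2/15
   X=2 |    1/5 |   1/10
H(X,Y) = 2.4430, H(X) = 1.5801, H(Y|X) = 0.8629 (all in bits)

Chain rule: H(X,Y) = H(X) + H(Y|X)

Left side — joint entropy directly:
H(X,Y) = -Σ p(x,y) log p(x,y) = 2.4430 bits

Right side — compute H(Y|X) from the conditional distributions:
P(X) = (1/3, 11/30, 3/10), so H(X) = 1.5801 bits
H(Y|X) = Σ_x P(X=x) · H(Y|X=x):
  P(Y|X=0) = (1/5, 4/5), H(Y|X=0) = 0.7219, weight P(X=0) = 1/3
  P(Y|X=1) = (7/11, 4/11), H(Y|X=1) = 0.9457, weight P(X=1) = 11/30
  P(Y|X=2) = (2/3, 1/3), H(Y|X=2) = 0.9183, weight P(X=2) = 3/10
H(Y|X) = 0.8629 bits

H(X) + H(Y|X) = 1.5801 + 0.8629 = 2.4430 bits

Both sides equal 2.4430 bits. ✓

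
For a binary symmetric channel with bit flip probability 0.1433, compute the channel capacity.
0.4072 bits

For a binary symmetric channel (BSC) with error probability p:
Capacity C = 1 - H(p) bits per symbol

where H(p) = -p log₂(p) - (1-p) log₂(1-p) is the binary entropy function.

H(0.1433) = 0.5928 bits
C = 1 - 0.5928 = 0.4072 bits per symbol

This means we can reliably transmit up to 0.4072 bits of information per channel use.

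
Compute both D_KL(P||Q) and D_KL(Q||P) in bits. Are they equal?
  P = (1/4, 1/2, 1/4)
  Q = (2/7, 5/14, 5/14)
D_KL(P||Q) = 0.0659, D_KL(Q||P) = 0.0655

KL divergence is not symmetric: D_KL(P||Q) ≠ D_KL(Q||P) in general.

D_KL(P||Q) = 0.0659 bits
D_KL(Q||P) = 0.0655 bits

No, they are not equal!

This asymmetry is why KL divergence is not a true distance metric.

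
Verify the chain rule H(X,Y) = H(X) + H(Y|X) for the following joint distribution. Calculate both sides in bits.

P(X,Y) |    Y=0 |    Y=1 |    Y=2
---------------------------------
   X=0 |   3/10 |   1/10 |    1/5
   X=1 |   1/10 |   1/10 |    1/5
H(X,Y) = 2.4464, H(X) = 0.9710, H(Y|X) = 1.4755 (all in bits)

Chain rule: H(X,Y) = H(X) + H(Y|X)

Left side — joint entropy directly:
H(X,Y) = -Σ p(x,y) log p(x,y) = 2.4464 bits

Right side — compute H(Y|X) from the conditional distributions:
P(X) = (3/5, 2/5), so H(X) = 0.9710 bits
H(Y|X) = Σ_x P(X=x) · H(Y|X=x):
  P(Y|X=0) = (1/2, 1/6, 1/3), H(Y|X=0) = 1.4591, weight P(X=0) = 3/5
  P(Y|X=1) = (1/4, 1/4, 1/2), H(Y|X=1) = 1.5000, weight P(X=1) = 2/5
H(Y|X) = 1.4755 bits

H(X) + H(Y|X) = 0.9710 + 1.4755 = 2.4464 bits

Both sides equal 2.4464 bits. ✓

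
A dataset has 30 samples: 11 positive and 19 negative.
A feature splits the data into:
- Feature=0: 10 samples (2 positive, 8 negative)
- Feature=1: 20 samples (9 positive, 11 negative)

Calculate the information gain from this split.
0.0456 bits

Information Gain = H(Y) - H(Y|Feature)

Before split:
P(positive) = 11/30 = 0.3667
H(Y) = 0.9481 bits

After split:
Feature=0: H = 0.7219 bits (weight = 10/30)
Feature=1: H = 0.9928 bits (weight = 20/30)
H(Y|Feature) = (10/30)×0.7219 + (20/30)×0.9928 = 0.9025 bits

Information Gain = 0.9481 - 0.9025 = 0.0456 bits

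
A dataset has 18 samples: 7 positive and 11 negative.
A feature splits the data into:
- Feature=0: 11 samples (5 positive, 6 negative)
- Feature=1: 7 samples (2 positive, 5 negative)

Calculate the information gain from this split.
0.0210 bits

Information Gain = H(Y) - H(Y|Feature)

Before split:
P(positive) = 7/18 = 0.3889
H(Y) = 0.9641 bits

After split:
Feature=0: H = 0.9940 bits (weight = 11/18)
Feature=1: H = 0.8631 bits (weight = 7/18)
H(Y|Feature) = (11/18)×0.9940 + (7/18)×0.8631 = 0.9431 bits

Information Gain = 0.9641 - 0.9431 = 0.0210 bits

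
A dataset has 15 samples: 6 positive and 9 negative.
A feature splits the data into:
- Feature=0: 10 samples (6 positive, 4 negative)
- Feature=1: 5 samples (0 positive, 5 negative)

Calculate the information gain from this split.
0.3237 bits

Information Gain = H(Y) - H(Y|Feature)

Before split:
P(positive) = 6/15 = 0.4000
H(Y) = 0.9710 bits

After split:
Feature=0: H = 0.9710 bits (weight = 10/15)
Feature=1: H = 0.0000 bits (weight = 5/15)
H(Y|Feature) = (10/15)×0.9710 + (5/15)×0.0000 = 0.6473 bits

Information Gain = 0.9710 - 0.6473 = 0.3237 bits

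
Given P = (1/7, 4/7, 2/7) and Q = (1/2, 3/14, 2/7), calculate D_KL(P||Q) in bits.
0.5504 bits

KL divergence: D_KL(P||Q) = Σ p(x) log(p(x)/q(x))

Computing term by term:
  x=0: 1/7 × log_2[(1/7)/(1/2)] = 1/7 × -1.8074 = -0.2582
  x=1: 4/7 × log_2[(4/7)/(3/14)] = 4/7 × 1.4150 = 0.8086
  x=2: 2/7 × log_2[(2/7)/(2/7)] = 2/7 × 0.0000 = 0.0000

D_KL(P||Q) = 0.5504 bits

Note: KL divergence is always non-negative and equals 0 iff P = Q.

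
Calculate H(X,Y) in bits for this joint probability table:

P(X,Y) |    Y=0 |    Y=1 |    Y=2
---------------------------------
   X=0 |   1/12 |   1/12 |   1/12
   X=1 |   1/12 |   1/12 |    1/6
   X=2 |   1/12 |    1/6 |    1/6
3.0850 bits

Joint entropy is H(X,Y) = -Σ_{x,y} p(x,y) log p(x,y).

Summing over all non-zero entries:
H(X,Y) = -[1/12·log_2(1/12) + 1/12·log_2(1/12) + 1/12·log_2(1/12) + 1/12·log_2(1/12) + 1/12·log_2(1/12) + 1/6·log_2(1/6) + 1/12·log_2(1/12) + 1/6·log_2(1/6) + 1/6·log_2(1/6)]
H(X,Y) = 3.0850 bits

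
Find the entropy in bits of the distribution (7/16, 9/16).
0.9887 bits

Shannon entropy is H(X) = -Σ p(x) log p(x).

For P = (7/16, 9/16):
H = -7/16 × log_2(7/16) -9/16 × log_2(9/16)
H = 0.9887 bits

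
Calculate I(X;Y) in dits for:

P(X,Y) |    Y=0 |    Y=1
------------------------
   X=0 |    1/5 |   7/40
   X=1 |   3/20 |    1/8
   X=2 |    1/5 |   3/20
0.0002 dits

Mutual information: I(X;Y) = H(X) + H(Y) - H(X,Y)

Marginals:
P(X) = (3/8, 11/40, 7/20), H(X) = 0.4735 dits
P(Y) = (11/20, 9/20), H(Y) = 0.2989 dits

Joint entropy: H(X,Y) = 0.7721 dits

I(X;Y) = 0.4735 + 0.2989 - 0.7721 = 0.0002 dits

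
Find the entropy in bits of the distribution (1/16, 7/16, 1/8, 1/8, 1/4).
2.0218 bits

Shannon entropy is H(X) = -Σ p(x) log p(x).

For P = (1/16, 7/16, 1/8, 1/8, 1/4):
H = -1/16 × log_2(1/16) -7/16 × log_2(7/16) -1/8 × log_2(1/8) -1/8 × log_2(1/8) -1/4 × log_2(1/4)
H = 2.0218 bits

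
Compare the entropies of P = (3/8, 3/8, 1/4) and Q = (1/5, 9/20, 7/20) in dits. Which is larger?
P

Computing entropies in dits:
H(P) = 0.4700
H(Q) = 0.4554

Distribution P has higher entropy.

Intuition: The distribution closer to uniform (more spread out) has higher entropy.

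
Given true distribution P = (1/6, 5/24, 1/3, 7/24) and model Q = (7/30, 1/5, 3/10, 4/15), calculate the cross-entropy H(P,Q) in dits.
0.5927 dits

Cross-entropy: H(P,Q) = -Σ p(x) log q(x)

Alternatively: H(P,Q) = H(P) + D_KL(P||Q)
H(P) = 0.5867 dits
D_KL(P||Q) = 0.0059 dits

H(P,Q) = 0.5867 + 0.0059 = 0.5927 dits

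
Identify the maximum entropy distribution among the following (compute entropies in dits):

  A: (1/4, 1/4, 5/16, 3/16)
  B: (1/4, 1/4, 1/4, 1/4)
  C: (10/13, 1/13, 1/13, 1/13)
B

For a discrete distribution over n outcomes, entropy is maximized by the uniform distribution.

Computing entropies:
H(A) = 0.5952 dits
H(B) = 0.6021 dits
H(C) = 0.3447 dits

The uniform distribution (where all probabilities equal 1/4) achieves the maximum entropy of log_10(4) = 0.6021 dits.

Distribution B has the highest entropy.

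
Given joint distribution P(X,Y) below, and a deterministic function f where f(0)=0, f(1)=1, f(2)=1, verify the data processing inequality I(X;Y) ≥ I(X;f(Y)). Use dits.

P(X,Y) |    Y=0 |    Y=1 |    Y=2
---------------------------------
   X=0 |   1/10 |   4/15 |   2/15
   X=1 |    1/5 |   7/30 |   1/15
I(X;Y) = 0.0128, I(X;f(Y)) = 0.0105, inequality holds: 0.0128 ≥ 0.0105

Data Processing Inequality: For any Markov chain X → Y → Z, we have I(X;Y) ≥ I(X;Z).

Here Z = f(Y) is a deterministic function of Y, forming X → Y → Z.

Original I(X;Y) = 0.0128 dits

After applying f:
P(X,Z) where Z=f(Y):
- P(X,Z=0) = P(X,Y=0)
- P(X,Z=1) = P(X,Y=1) + P(X,Y=2)

I(X;Z) = I(X;f(Y)) = 0.0105 dits

Verification: 0.0128 ≥ 0.0105 ✓

Information cannot be created by processing; the function f can only lose information about X.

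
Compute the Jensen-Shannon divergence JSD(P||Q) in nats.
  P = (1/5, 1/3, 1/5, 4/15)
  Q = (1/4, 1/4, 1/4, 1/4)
0.0059 nats

Jensen-Shannon divergence is:
JSD(P||Q) = 0.5 × D_KL(P||M) + 0.5 × D_KL(Q||M)
where M = 0.5 × (P + Q) is the mixture distribution.

M = 0.5 × (1/5, 1/3, 1/5, 4/15) + 0.5 × (1/4, 1/4, 1/4, 1/4) = (9/40, 7/24, 9/40, 0.258333)

D_KL(P||M) = 0.0059 nats
D_KL(Q||M) = 0.0059 nats

JSD(P||Q) = 0.5 × 0.0059 + 0.5 × 0.0059 = 0.0059 nats

Unlike KL divergence, JSD is symmetric and bounded: 0 ≤ JSD ≤ log(2).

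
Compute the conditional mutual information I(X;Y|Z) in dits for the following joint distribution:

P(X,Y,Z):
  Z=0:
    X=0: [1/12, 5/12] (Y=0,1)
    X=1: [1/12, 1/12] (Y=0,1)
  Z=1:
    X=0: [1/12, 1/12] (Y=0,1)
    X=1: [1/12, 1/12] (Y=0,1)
0.0148 dits

Conditional mutual information: I(X;Y|Z) = H(X|Z) + H(Y|Z) - H(X,Y|Z)

H(Z) = 0.2764
H(X,Z) = 0.5396 → H(X|Z) = 0.2632
H(Y,Z) = 0.5396 → H(Y|Z) = 0.2632
H(X,Y,Z) = 0.7879 → H(X,Y|Z) = 0.5115

I(X;Y|Z) = 0.2632 + 0.2632 - 0.5115 = 0.0148 dits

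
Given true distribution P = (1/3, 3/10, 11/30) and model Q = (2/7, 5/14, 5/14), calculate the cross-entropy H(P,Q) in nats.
1.1040 nats

Cross-entropy: H(P,Q) = -Σ p(x) log q(x)

Alternatively: H(P,Q) = H(P) + D_KL(P||Q)
H(P) = 1.0953 nats
D_KL(P||Q) = 0.0087 nats

H(P,Q) = 1.0953 + 0.0087 = 1.1040 nats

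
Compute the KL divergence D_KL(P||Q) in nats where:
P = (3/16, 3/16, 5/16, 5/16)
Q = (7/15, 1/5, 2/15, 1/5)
0.2226 nats

KL divergence: D_KL(P||Q) = Σ p(x) log(p(x)/q(x))

Computing term by term:
  x=0: 3/16 × log_e[(3/16)/(7/15)] = 3/16 × -0.9118 = -0.1710
  x=1: 3/16 × log_e[(3/16)/(1/5)] = 3/16 × -0.0645 = -0.0121
  x=2: 5/16 × log_e[(5/16)/(2/15)] = 5/16 × 0.8518 = 0.2662
  x=3: 5/16 × log_e[(5/16)/(1/5)] = 5/16 × 0.4463 = 0.1395

D_KL(P||Q) = 0.2226 nats

Note: KL divergence is always non-negative and equals 0 iff P = Q.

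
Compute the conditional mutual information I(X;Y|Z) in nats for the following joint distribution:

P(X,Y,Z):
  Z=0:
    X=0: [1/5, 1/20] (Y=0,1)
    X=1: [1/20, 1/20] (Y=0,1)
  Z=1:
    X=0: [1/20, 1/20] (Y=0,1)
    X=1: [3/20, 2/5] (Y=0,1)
0.0246 nats

Conditional mutual information: I(X;Y|Z) = H(X|Z) + H(Y|Z) - H(X,Y|Z)

H(Z) = 0.6474
H(X,Z) = 1.1359 → H(X|Z) = 0.4885
H(Y,Z) = 1.2580 → H(Y|Z) = 0.6106
H(X,Y,Z) = 1.7219 → H(X,Y|Z) = 1.0745

I(X;Y|Z) = 0.4885 + 0.6106 - 1.0745 = 0.0246 nats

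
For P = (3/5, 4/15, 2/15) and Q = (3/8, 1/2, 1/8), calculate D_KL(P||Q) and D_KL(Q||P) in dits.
D_KL(P||Q) = 0.0534, D_KL(Q||P) = 0.0565

KL divergence is not symmetric: D_KL(P||Q) ≠ D_KL(Q||P) in general.

D_KL(P||Q) = 0.0534 dits
D_KL(Q||P) = 0.0565 dits

No, they are not equal!

This asymmetry is why KL divergence is not a true distance metric.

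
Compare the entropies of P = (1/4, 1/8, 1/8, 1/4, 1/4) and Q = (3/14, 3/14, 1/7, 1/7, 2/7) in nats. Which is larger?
Q

Computing entropies in nats:
H(P) = 1.5596
H(Q) = 1.5741

Distribution Q has higher entropy.

Intuition: The distribution closer to uniform (more spread out) has higher entropy.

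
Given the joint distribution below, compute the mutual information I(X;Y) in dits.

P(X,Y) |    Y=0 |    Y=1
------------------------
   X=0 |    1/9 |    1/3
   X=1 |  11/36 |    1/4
0.0204 dits

Mutual information: I(X;Y) = H(X) + H(Y) - H(X,Y)

Marginals:
P(X) = (4/9, 5/9), H(X) = 0.2983 dits
P(Y) = (5/12, 7/12), H(Y) = 0.2950 dits

Joint entropy: H(X,Y) = 0.5729 dits

I(X;Y) = 0.2983 + 0.2950 - 0.5729 = 0.0204 dits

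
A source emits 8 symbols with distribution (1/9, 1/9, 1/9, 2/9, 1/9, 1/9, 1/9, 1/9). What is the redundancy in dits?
0.0157 dits

Redundancy measures how far a source is from maximum entropy:
R = H_max - H(X)

Maximum entropy for 8 symbols: H_max = log_10(8) = 0.9031 dits
Actual entropy: H(X) = 0.8873 dits
Redundancy: R = 0.9031 - 0.8873 = 0.0157 dits

This redundancy represents potential for compression: the source could be compressed by 0.0157 dits per symbol.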